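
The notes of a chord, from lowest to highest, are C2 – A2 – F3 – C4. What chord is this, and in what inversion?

The pitch classes C, A, F arrange in thirds as F–A–C: an F major triad.
C is the fifth of F major; fifth in the bass means second inversion (figured bass 6/4).

F major, second inversion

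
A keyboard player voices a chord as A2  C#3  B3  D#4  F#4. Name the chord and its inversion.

B dominant ninth, third inversion

The pitch classes A, C#, B, D#, F# arrange in thirds as B–D#–F#–A–C#: a B dominant ninth chord.
The lowest note is A, the seventh of the chord, so this is third inversion.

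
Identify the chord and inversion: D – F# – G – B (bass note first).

Reducing to letter names: D, F#, G, B. These stack in thirds as G–B–D–F# — a G major seventh chord.
The lowest note is D, the fifth of the chord, so this is second inversion (figured bass 4/3).

G major seventh, second inversion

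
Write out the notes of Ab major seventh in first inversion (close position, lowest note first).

C, Eb, G, Ab

Ab major seventh is Ab–C–Eb–G. First inversion puts the third (C) in the bass, with the remaining tones above: C, Eb, G, Ab.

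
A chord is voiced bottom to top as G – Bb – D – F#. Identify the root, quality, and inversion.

G minor-major seventh, root position

The pitch classes G, Bb, D, F# arrange in thirds as G–Bb–D–F#: a G minor-major seventh chord.
G is the root of G minor-major seventh; root in the bass means root position (figured bass 7).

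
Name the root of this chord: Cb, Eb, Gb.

Cb

The distinct letter names are Cb, Eb, Gb. Arranged as a stack of thirds they read Cb–Eb–Gb, so Cb is the root (a Cb major triad).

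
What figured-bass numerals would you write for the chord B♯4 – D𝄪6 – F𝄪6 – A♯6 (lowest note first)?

The notes B#, D##, F##, A# stack in thirds as B#–D##–F##–A# — a B# dominant seventh chord. The bass B# is the root, so this is root position: figured 7.

7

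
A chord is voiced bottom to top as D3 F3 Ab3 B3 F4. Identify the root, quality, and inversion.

B diminished seventh, first inversion

The pitch classes D, F, Ab, B arrange in thirds as B–D–F–Ab: a B diminished seventh chord.
With the third (D) in the bass, the chord is in first inversion (figured bass 6/5).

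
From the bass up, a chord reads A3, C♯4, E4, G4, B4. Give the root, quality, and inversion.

The distinct note names are A, C#, E, G, B. Stacked in thirds they read A–C#–E–G–B, which is a dominant ninth chord on A.
The lowest note is A, the root of the chord, so this is root position.

A dominant ninth, root position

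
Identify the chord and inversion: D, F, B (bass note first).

Reducing to letter names: D, F, B. These stack in thirds as B–D–F — a B diminished triad.
D is the third of B diminished; third in the bass means first inversion (figured bass 6).

B diminished, first inversion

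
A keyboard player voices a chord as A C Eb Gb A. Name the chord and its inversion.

A diminished seventh, root position

Reducing to letter names: A, C, Eb, Gb. These stack in thirds as A–C–Eb–Gb — an A diminished seventh chord.
The lowest note is A, the root of the chord, so this is root position (figured bass 7).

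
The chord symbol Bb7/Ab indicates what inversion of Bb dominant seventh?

third inversion

Bb7/Ab means Bb dominant seventh with Ab in the bass. Ab is the seventh of Bb dominant seventh (Bb–D–F–Ab), so this is third inversion.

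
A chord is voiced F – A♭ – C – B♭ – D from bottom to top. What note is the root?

Bb

F, Ab, C, Bb, D are the tones of a Bb dominant ninth chord (Bb–D–F–Ab–C), making Bb the root.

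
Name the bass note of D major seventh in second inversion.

D major seventh is D–F#–A–C#. Second inversion places the fifth in the bass: A.

A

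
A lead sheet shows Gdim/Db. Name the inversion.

second inversion

Gdim/Db means G diminished with Db in the bass. Db is the fifth of G diminished (G–Bb–Db), so this is second inversion.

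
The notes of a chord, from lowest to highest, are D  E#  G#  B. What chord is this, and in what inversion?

E# diminished seventh, third inversion

The distinct note names are D, E#, G#, B. Stacked in thirds they read E#–G#–B–D, which is a diminished seventh chord on E#.
With the seventh (D) in the bass, the chord is in third inversion (figured bass 4/2).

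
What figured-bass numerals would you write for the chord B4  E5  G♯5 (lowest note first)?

The notes B, E, G# stack in thirds as E–G#–B — an E major triad. The bass B is the fifth, so this is second inversion: figured 6/4.

6/4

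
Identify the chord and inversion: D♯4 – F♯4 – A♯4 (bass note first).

D# minor, root position

The pitch classes D#, F#, A# arrange in thirds as D#–F#–A#: a D# minor triad.
With the root (D#) in the bass, the chord is in root position (figured bass 5/3).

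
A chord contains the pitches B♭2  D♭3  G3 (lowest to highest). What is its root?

Bb, Db, G are the tones of a G diminished triad (G–Bb–Db), making G the root.

G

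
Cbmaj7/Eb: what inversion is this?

Cbmaj7/Eb means Cb major seventh with Eb in the bass. Eb is the third of Cb major seventh (Cb–Eb–Gb–Bb), so this is first inversion.

first inversion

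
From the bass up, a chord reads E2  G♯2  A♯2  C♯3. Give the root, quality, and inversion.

A# half-diminished seventh, second inversion

The pitch classes E, G#, A#, C# arrange in thirds as A#–C#–E–G#: an A# half-diminished seventh chord.
With the fifth (E) in the bass, the chord is in second inversion (figured bass 4/3).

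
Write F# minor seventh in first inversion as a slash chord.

First inversion of F# minor seventh has the third (A) in the bass. As a slash chord: F#m7/A.

F#m7/A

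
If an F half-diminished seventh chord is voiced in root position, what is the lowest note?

F half-diminished seventh is F–Ab–Cb–Eb. Root position places the root in the bass: F.

F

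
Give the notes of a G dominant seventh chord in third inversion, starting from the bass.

F, G, B, D

G dominant seventh is G–B–D–F. Third inversion puts the seventh (F) in the bass, with the remaining tones above: F, G, B, D.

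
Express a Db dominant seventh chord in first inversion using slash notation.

First inversion of Db dominant seventh has the third (F) in the bass. As a slash chord: Db7/F.

Db7/F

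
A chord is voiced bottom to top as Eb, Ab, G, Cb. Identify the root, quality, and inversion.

Ab minor-major seventh, second inversion

Reducing to letter names: Eb, Ab, G, Cb. These stack in thirds as Ab–Cb–Eb–G — an Ab minor-major seventh chord.
The lowest note is Eb, the fifth of the chord, so this is second inversion (figured bass 4/3).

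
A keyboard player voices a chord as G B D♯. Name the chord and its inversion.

The pitch classes G, B, D# arrange in thirds as G–B–D#: a G augmented triad.
G is the root of G augmented; root in the bass means root position (figured bass 5/3).

G augmented, root position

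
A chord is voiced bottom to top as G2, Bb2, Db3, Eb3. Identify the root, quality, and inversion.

Eb dominant seventh, first inversion

The distinct note names are G, Bb, Db, Eb. Stacked in thirds they read Eb–G–Bb–Db, which is a dominant seventh chord on Eb.
The lowest note is G, the third of the chord, so this is first inversion (figured bass 6/5).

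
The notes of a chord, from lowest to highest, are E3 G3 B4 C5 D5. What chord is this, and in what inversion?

The pitch classes E, G, B, C, D arrange in thirds as C–E–G–B–D: a C major ninth chord.
E is the third of C major ninth; third in the bass means first inversion.

C major ninth, first inversion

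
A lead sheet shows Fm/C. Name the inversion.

Fm/C means F minor with C in the bass. C is the fifth of F minor (F–Ab–C), so this is second inversion.

second inversion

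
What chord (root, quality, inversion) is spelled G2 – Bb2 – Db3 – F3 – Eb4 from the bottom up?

The distinct note names are G, Bb, Db, F, Eb. Stacked in thirds they read Eb–G–Bb–Db–F, which is a dominant ninth chord on Eb.
The lowest note is G, the third of the chord, so this is first inversion.

Eb dominant ninth, first inversion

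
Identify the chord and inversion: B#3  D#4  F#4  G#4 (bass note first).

The distinct note names are B#, D#, F#, G#. Stacked in thirds they read G#–B#–D#–F#, which is a dominant seventh chord on G#.
The lowest note is B#, the third of the chord, so this is first inversion (figured bass 6/5).

G# dominant seventh, first inversion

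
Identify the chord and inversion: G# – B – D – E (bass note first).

The distinct note names are G#, B, D, E. Stacked in thirds they read E–G#–B–D, which is a dominant seventh chord on E.
G# is the third of E dominant seventh; third in the bass means first inversion (figured bass 6/5).

E dominant seventh, first inversion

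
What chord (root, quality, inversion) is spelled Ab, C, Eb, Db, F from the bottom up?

Reducing to letter names: Ab, C, Eb, Db, F. These stack in thirds as Db–F–Ab–C–Eb — a Db major ninth chord.
Ab is the fifth of Db major ninth; fifth in the bass means second inversion.

Db major ninth, second inversion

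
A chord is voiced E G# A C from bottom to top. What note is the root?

A

E, G#, A, C are the tones of an A minor-major seventh chord (A–C–E–G#), making A the root.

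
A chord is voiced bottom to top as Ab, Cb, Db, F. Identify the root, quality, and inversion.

Db dominant seventh, second inversion

Reducing to letter names: Ab, Cb, Db, F. These stack in thirds as Db–F–Ab–Cb — a Db dominant seventh chord.
With the fifth (Ab) in the bass, the chord is in second inversion (figured bass 4/3).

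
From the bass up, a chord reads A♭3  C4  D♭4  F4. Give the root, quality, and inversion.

The distinct note names are Ab, C, Db, F. Stacked in thirds they read Db–F–Ab–C, which is a major seventh chord on Db.
With the fifth (Ab) in the bass, the chord is in second inversion (figured bass 4/3).

Db major seventh, second inversion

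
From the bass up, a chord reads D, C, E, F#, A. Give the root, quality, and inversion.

Reducing to letter names: D, C, E, F#, A. These stack in thirds as D–F#–A–C–E — a D dominant ninth chord.
The lowest note is D, the root of the chord, so this is root position.

D dominant ninth, root position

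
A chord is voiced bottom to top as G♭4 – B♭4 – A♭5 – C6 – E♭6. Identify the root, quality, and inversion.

Ab dominant ninth, third inversion

Reducing to letter names: Gb, Bb, Ab, C, Eb. These stack in thirds as Ab–C–Eb–Gb–Bb — an Ab dominant ninth chord.
With the seventh (Gb) in the bass, the chord is in third inversion.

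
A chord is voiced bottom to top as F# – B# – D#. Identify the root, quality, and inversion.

The distinct note names are F#, B#, D#. Stacked in thirds they read B#–D#–F#, which is a diminished triad on B#.
The lowest note is F#, the fifth of the chord, so this is second inversion (figured bass 6/4).

B# diminished, second inversion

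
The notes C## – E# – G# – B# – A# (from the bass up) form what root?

Reordering C##, E#, G#, B#, A# into stacked thirds gives A#–C##–E#–G#–B#; the bottom of that stack, A#, is the root.

A#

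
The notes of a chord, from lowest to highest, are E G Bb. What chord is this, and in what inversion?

E diminished, root position

The distinct note names are E, G, Bb. Stacked in thirds they read E–G–Bb, which is a diminished triad on E.
The lowest note is E, the root of the chord, so this is root position (figured bass 5/3).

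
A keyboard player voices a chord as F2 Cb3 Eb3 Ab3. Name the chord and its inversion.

The distinct note names are F, Cb, Eb, Ab. Stacked in thirds they read F–Ab–Cb–Eb, which is a half-diminished seventh chord on F.
The lowest note is F, the root of the chord, so this is root position (figured bass 7).

F half-diminished seventh, root position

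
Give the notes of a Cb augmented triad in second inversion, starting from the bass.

Cb augmented is Cb–Eb–G. Second inversion puts the fifth (G) in the bass, with the remaining tones above: G, Cb, Eb.

G, Cb, Eb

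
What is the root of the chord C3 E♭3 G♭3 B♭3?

Reordering C, Eb, Gb, Bb into stacked thirds gives C–Eb–Gb–Bb; the bottom of that stack, C, is the root.

C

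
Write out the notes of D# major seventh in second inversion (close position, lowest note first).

Spelling D# major seventh: D#–F##–A#–C##. In second inversion the fifth is bass, giving A#, C##, D#, F## from the bottom.

A#, C##, D#, F##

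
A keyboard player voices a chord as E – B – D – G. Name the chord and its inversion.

E minor seventh, root position

Reducing to letter names: E, B, D, G. These stack in thirds as E–G–B–D — an E minor seventh chord.
E is the root of E minor seventh; root in the bass means root position (figured bass 7).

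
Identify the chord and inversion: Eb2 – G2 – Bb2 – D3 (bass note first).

Eb major seventh, root position

The distinct note names are Eb, G, Bb, D. Stacked in thirds they read Eb–G–Bb–D, which is a major seventh chord on Eb.
Eb is the root of Eb major seventh; root in the bass means root position (figured bass 7).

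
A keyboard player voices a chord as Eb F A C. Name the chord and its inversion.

The pitch classes Eb, F, A, C arrange in thirds as F–A–C–Eb: an F dominant seventh chord.
Eb is the seventh of F dominant seventh; seventh in the bass means third inversion (figured bass 4/2).

F dominant seventh, third inversion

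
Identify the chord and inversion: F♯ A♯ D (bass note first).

D augmented, first inversion

The distinct note names are F#, A#, D. Stacked in thirds they read D–F#–A#, which is an augmented triad on D.
The lowest note is F#, the third of the chord, so this is first inversion (figured bass 6).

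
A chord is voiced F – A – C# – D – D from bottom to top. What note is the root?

D

F, A, C#, D are the tones of a D minor-major seventh chord (D–F–A–C#), making D the root.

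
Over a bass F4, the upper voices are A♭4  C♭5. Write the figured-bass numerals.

The notes F, Ab, Cb stack in thirds as F–Ab–Cb — an F diminished triad. The bass F is the root, so this is root position: figured 5/3.

5/3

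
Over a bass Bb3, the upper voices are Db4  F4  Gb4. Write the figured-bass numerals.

6/5

The notes Bb, Db, F, Gb stack in thirds as Gb–Bb–Db–F — a Gb major seventh chord. The bass Bb is the third, so this is first inversion: figured 6/5.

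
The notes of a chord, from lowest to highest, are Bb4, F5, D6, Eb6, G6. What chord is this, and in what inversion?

The distinct note names are Bb, F, D, Eb, G. Stacked in thirds they read Eb–G–Bb–D–F, which is a major ninth chord on Eb.
With the fifth (Bb) in the bass, the chord is in second inversion.

Eb major ninth, second inversion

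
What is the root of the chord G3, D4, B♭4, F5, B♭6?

Reordering G, D, Bb, F into stacked thirds gives G–Bb–D–F; the bottom of that stack, G, is the root.

G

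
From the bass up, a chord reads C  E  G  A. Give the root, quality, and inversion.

A minor seventh, first inversion

The pitch classes C, E, G, A arrange in thirds as A–C–E–G: an A minor seventh chord.
With the third (C) in the bass, the chord is in first inversion (figured bass 6/5).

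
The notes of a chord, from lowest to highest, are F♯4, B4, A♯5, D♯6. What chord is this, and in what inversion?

The distinct note names are F#, B, A#, D#. Stacked in thirds they read B–D#–F#–A#, which is a major seventh chord on B.
With the fifth (F#) in the bass, the chord is in second inversion (figured bass 4/3).

B major seventh, second inversion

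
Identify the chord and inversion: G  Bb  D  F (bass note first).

The distinct note names are G, Bb, D, F. Stacked in thirds they read G–Bb–D–F, which is a minor seventh chord on G.
With the root (G) in the bass, the chord is in root position (figured bass 7).

G minor seventh, root position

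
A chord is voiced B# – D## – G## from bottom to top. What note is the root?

G##

B#, D##, G## are the tones of a G## minor triad (G##–B#–D##), making G## the root.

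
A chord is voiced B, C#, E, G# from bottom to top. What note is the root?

C#

The distinct letter names are B, C#, E, G#. Arranged as a stack of thirds they read C#–E–G#–B, so C# is the root (a C# minor seventh chord).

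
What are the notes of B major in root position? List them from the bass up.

B, D#, F#

Spelling B major: B–D#–F#. In root position the root is bass, giving B, D#, F# from the bottom.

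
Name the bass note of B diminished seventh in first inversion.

D

In first inversion the third is lowest. For B diminished seventh (B–D–F–Ab) that is D.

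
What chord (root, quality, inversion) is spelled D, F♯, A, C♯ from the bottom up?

The distinct note names are D, F#, A, C#. Stacked in thirds they read D–F#–A–C#, which is a major seventh chord on D.
With the root (D) in the bass, the chord is in root position (figured bass 7).

D major seventh, root position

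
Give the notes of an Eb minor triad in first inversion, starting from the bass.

Gb, Bb, Eb

The chord tones are Eb–Gb–Bb. With the third (Gb) lowest for first inversion: Gb, Bb, Eb.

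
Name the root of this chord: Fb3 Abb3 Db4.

Db

The distinct letter names are Fb, Abb, Db. Arranged as a stack of thirds they read Db–Fb–Abb, so Db is the root (a Db diminished triad).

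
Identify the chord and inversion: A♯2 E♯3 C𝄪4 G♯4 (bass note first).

A# dominant seventh, root position

The distinct note names are A#, E#, C##, G#. Stacked in thirds they read A#–C##–E#–G#, which is a dominant seventh chord on A#.
With the root (A#) in the bass, the chord is in root position (figured bass 7).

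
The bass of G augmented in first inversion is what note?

B

G augmented is G–B–D#. First inversion places the third in the bass: B.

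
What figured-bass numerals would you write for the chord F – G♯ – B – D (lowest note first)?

The notes F, G#, B, D stack in thirds as G#–B–D–F — a G# diminished seventh chord. The bass F is the seventh, so this is third inversion: figured 4/2.

4/2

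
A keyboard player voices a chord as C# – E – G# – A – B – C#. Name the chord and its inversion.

A major ninth, first inversion

The pitch classes C#, E, G#, A, B arrange in thirds as A–C#–E–G#–B: an A major ninth chord.
C# is the third of A major ninth; third in the bass means first inversion.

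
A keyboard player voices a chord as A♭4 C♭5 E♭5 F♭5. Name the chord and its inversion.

Reducing to letter names: Ab, Cb, Eb, Fb. These stack in thirds as Fb–Ab–Cb–Eb — an Fb major seventh chord.
Ab is the third of Fb major seventh; third in the bass means first inversion (figured bass 6/5).

Fb major seventh, first inversion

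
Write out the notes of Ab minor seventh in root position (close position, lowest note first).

The chord tones are Ab–Cb–Eb–Gb. With the root (Ab) lowest for root position: Ab, Cb, Eb, Gb.

Ab, Cb, Eb, Gb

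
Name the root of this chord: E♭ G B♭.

Reordering Eb, G, Bb into stacked thirds gives Eb–G–Bb; the bottom of that stack, Eb, is the root.

Eb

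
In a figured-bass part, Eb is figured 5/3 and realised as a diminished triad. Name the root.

Eb

The figures 5/3 mean the root of the chord is in the bass. If Eb is the root of a diminished triad, the root is Eb (chord tones Eb–Gb–Bbb).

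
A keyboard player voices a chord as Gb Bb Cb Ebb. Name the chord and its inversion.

Cb minor-major seventh, second inversion

Reducing to letter names: Gb, Bb, Cb, Ebb. These stack in thirds as Cb–Ebb–Gb–Bb — a Cb minor-major seventh chord.
Gb is the fifth of Cb minor-major seventh; fifth in the bass means second inversion (figured bass 4/3).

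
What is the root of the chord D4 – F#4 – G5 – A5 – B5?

G

Reordering D, F#, G, A, B into stacked thirds gives G–B–D–F#–A; the bottom of that stack, G, is the root.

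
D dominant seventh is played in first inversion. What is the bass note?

F#

The third of D dominant seventh (D–F#–A–C) is F#; that is the bass in first inversion.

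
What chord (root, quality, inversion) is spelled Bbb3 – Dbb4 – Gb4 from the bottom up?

Gb diminished, first inversion

Reducing to letter names: Bbb, Dbb, Gb. These stack in thirds as Gb–Bbb–Dbb — a Gb diminished triad.
The lowest note is Bbb, the third of the chord, so this is first inversion (figured bass 6).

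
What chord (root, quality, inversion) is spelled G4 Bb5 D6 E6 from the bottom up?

Reducing to letter names: G, Bb, D, E. These stack in thirds as E–G–Bb–D — an E half-diminished seventh chord.
G is the third of E half-diminished seventh; third in the bass means first inversion (figured bass 6/5).

E half-diminished seventh, first inversion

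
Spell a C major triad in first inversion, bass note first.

C major is C–E–G. First inversion puts the third (E) in the bass, with the remaining tones above: E, G, C.

E, G, C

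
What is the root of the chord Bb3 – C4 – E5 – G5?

The distinct letter names are Bb, C, E, G. Arranged as a stack of thirds they read C–E–G–Bb, so C is the root (a C dominant seventh chord).

C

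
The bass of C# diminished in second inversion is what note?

The fifth of C# diminished (C#–E–G) is G; that is the bass in second inversion.

G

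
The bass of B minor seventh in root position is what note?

B

The root of B minor seventh (B–D–F#–A) is B; that is the bass in root position.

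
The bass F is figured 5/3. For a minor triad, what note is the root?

F

The figures 5/3 mean the root of the chord is in the bass. If F is the root of a minor triad, the root is F (chord tones F–Ab–C).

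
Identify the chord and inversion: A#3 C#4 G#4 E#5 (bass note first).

A# minor seventh, root position

The pitch classes A#, C#, G#, E# arrange in thirds as A#–C#–E#–G#: an A# minor seventh chord.
With the root (A#) in the bass, the chord is in root position (figured bass 7).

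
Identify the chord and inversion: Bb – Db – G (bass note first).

The distinct note names are Bb, Db, G. Stacked in thirds they read G–Bb–Db, which is a diminished triad on G.
The lowest note is Bb, the third of the chord, so this is first inversion (figured bass 6).

G diminished, first inversion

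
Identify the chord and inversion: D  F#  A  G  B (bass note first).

G major ninth, second inversion

The distinct note names are D, F#, A, G, B. Stacked in thirds they read G–B–D–F#–A, which is a major ninth chord on G.
With the fifth (D) in the bass, the chord is in second inversion.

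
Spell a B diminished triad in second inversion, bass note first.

B diminished is B–D–F. Second inversion puts the fifth (F) in the bass, with the remaining tones above: F, B, D.

F, B, D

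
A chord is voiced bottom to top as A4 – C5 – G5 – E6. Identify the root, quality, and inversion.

A minor seventh, root position

The distinct note names are A, C, G, E. Stacked in thirds they read A–C–E–G, which is a minor seventh chord on A.
The lowest note is A, the root of the chord, so this is root position (figured bass 7).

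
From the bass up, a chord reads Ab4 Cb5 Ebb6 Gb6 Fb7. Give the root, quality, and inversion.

Fb dominant ninth, first inversion

The pitch classes Ab, Cb, Ebb, Gb, Fb arrange in thirds as Fb–Ab–Cb–Ebb–Gb: an Fb dominant ninth chord.
With the third (Ab) in the bass, the chord is in first inversion.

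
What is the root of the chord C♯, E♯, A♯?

A#

Reordering C#, E#, A# into stacked thirds gives A#–C#–E#; the bottom of that stack, A#, is the root.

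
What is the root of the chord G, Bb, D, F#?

G

G, Bb, D, F# are the tones of a G minor-major seventh chord (G–Bb–D–F#), making G the root.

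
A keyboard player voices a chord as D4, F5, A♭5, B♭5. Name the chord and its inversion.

Bb dominant seventh, first inversion

The distinct note names are D, F, Ab, Bb. Stacked in thirds they read Bb–D–F–Ab, which is a dominant seventh chord on Bb.
D is the third of Bb dominant seventh; third in the bass means first inversion (figured bass 6/5).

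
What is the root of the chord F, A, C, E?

F, A, C, E are the tones of an F major seventh chord (F–A–C–E), making F the root.

F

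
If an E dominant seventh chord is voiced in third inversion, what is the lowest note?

D

In third inversion the seventh is lowest. For E dominant seventh (E–G#–B–D) that is D.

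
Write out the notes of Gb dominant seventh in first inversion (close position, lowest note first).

Spelling Gb dominant seventh: Gb–Bb–Db–Fb. In first inversion the third is bass, giving Bb, Db, Fb, Gb from the bottom.

Bb, Db, Fb, Gb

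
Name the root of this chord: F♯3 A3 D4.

The distinct letter names are F#, A, D. Arranged as a stack of thirds they read D–F#–A, so D is the root (a D major triad).

D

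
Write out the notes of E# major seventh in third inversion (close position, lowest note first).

E# major seventh is E#–G##–B#–D##. Third inversion puts the seventh (D##) in the bass, with the remaining tones above: D##, E#, G##, B#.

D##, E#, G##, B#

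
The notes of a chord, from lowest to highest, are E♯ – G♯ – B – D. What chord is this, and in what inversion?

E# diminished seventh, root position

The pitch classes E#, G#, B, D arrange in thirds as E#–G#–B–D: an E# diminished seventh chord.
E# is the root of E# diminished seventh; root in the bass means root position (figured bass 7).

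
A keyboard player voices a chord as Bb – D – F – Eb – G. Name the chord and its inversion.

The distinct note names are Bb, D, F, Eb, G. Stacked in thirds they read Eb–G–Bb–D–F, which is a major ninth chord on Eb.
The lowest note is Bb, the fifth of the chord, so this is second inversion.

Eb major ninth, second inversion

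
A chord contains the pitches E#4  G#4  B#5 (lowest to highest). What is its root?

E#

The distinct letter names are E#, G#, B#. Arranged as a stack of thirds they read E#–G#–B#, so E# is the root (an E# minor triad).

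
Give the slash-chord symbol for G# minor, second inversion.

Second inversion of G# minor has the fifth (D#) in the bass. As a slash chord: G#m/D#.

G#m/D#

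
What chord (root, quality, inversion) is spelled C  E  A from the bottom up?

The pitch classes C, E, A arrange in thirds as A–C–E: an A minor triad.
With the third (C) in the bass, the chord is in first inversion (figured bass 6).

A minor, first inversion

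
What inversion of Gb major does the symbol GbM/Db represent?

second inversion

GbM/Db means Gb major with Db in the bass. Db is the fifth of Gb major (Gb–Bb–Db), so this is second inversion.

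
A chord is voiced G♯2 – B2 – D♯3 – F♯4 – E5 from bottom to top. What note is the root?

E

Reordering G#, B, D#, F#, E into stacked thirds gives E–G#–B–D#–F#; the bottom of that stack, E, is the root.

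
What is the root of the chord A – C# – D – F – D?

A, C#, D, F are the tones of a D minor-major seventh chord (D–F–A–C#), making D the root.

D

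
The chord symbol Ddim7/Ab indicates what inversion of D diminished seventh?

Ddim7/Ab means D diminished seventh with Ab in the bass. Ab is the fifth of D diminished seventh (D–F–Ab–Cb), so this is second inversion.

second inversion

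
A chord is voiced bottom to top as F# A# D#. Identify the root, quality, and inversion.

D# minor, first inversion

Reducing to letter names: F#, A#, D#. These stack in thirds as D#–F#–A# — a D# minor triad.
F# is the third of D# minor; third in the bass means first inversion (figured bass 6).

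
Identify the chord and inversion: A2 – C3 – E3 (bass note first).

Reducing to letter names: A, C, E. These stack in thirds as A–C–E — an A minor triad.
A is the root of A minor; root in the bass means root position (figured bass 5/3).

A minor, root position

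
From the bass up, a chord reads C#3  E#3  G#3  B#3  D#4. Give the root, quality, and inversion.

C# major ninth, root position

Reducing to letter names: C#, E#, G#, B#, D#. These stack in thirds as C#–E#–G#–B#–D# — a C# major ninth chord.
The lowest note is C#, the root of the chord, so this is root position.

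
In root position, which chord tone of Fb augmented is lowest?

Fb

In root position the root is lowest. For Fb augmented (Fb–Ab–C) that is Fb.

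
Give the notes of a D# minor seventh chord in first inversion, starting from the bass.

The chord tones are D#–F#–A#–C#. With the third (F#) lowest for first inversion: F#, A#, C#, D#.

F#, A#, C#, D#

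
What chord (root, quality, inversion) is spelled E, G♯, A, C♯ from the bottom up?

A major seventh, second inversion

The distinct note names are E, G#, A, C#. Stacked in thirds they read A–C#–E–G#, which is a major seventh chord on A.
E is the fifth of A major seventh; fifth in the bass means second inversion (figured bass 4/3).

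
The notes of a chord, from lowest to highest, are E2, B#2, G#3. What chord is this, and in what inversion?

E augmented, root position

Reducing to letter names: E, B#, G#. These stack in thirds as E–G#–B# — an E augmented triad.
The lowest note is E, the root of the chord, so this is root position (figured bass 5/3).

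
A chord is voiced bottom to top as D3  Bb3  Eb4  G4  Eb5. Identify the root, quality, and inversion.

Reducing to letter names: D, Bb, Eb, G. These stack in thirds as Eb–G–Bb–D — an Eb major seventh chord.
The lowest note is D, the seventh of the chord, so this is third inversion (figured bass 4/2).

Eb major seventh, third inversion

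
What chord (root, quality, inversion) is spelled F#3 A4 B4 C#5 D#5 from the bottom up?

B dominant ninth, second inversion

The pitch classes F#, A, B, C#, D# arrange in thirds as B–D#–F#–A–C#: a B dominant ninth chord.
With the fifth (F#) in the bass, the chord is in second inversion.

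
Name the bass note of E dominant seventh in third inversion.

In third inversion the seventh is lowest. For E dominant seventh (E–G#–B–D) that is D.

D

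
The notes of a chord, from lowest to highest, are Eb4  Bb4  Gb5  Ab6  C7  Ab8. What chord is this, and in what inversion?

Ab dominant ninth, second inversion

Reducing to letter names: Eb, Bb, Gb, Ab, C. These stack in thirds as Ab–C–Eb–Gb–Bb — an Ab dominant ninth chord.
With the fifth (Eb) in the bass, the chord is in second inversion.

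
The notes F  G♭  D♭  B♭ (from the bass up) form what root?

F, Gb, Db, Bb are the tones of a Gb major seventh chord (Gb–Bb–Db–F), making Gb the root.

Gb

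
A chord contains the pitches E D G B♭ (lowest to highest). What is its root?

E

E, D, G, Bb are the tones of an E half-diminished seventh chord (E–G–Bb–D), making E the root.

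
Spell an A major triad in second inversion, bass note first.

The chord tones are A–C#–E. With the fifth (E) lowest for second inversion: E, A, C#.

E, A, C#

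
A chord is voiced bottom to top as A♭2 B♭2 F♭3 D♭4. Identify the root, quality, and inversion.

Bb half-diminished seventh, third inversion

Reducing to letter names: Ab, Bb, Fb, Db. These stack in thirds as Bb–Db–Fb–Ab — a Bb half-diminished seventh chord.
With the seventh (Ab) in the bass, the chord is in third inversion (figured bass 4/2).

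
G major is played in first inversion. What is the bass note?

The third of G major (G–B–D) is B; that is the bass in first inversion.

B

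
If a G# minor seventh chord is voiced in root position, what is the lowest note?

G# minor seventh is G#–B–D#–F#. Root position places the root in the bass: G#.

G#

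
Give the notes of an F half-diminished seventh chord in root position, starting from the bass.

F, Ab, Cb, Eb

Spelling F half-diminished seventh: F–Ab–Cb–Eb. In root position the root is bass, giving F, Ab, Cb, Eb from the bottom.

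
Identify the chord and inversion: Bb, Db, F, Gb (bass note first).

Gb major seventh, first inversion

Reducing to letter names: Bb, Db, F, Gb. These stack in thirds as Gb–Bb–Db–F — a Gb major seventh chord.
With the third (Bb) in the bass, the chord is in first inversion (figured bass 6/5).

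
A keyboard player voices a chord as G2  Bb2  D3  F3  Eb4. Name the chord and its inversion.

Eb major ninth, first inversion

The pitch classes G, Bb, D, F, Eb arrange in thirds as Eb–G–Bb–D–F: an Eb major ninth chord.
G is the third of Eb major ninth; third in the bass means first inversion.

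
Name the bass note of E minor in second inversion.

B

The fifth of E minor (E–G–B) is B; that is the bass in second inversion.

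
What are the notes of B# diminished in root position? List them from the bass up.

The chord tones are B#–D#–F#. With the root (B#) lowest for root position: B#, D#, F#.

B#, D#, F#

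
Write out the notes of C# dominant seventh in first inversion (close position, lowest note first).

The chord tones are C#–E#–G#–B. With the third (E#) lowest for first inversion: E#, G#, B, C#.

E#, G#, B, C#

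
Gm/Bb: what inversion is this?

first inversion

Gm/Bb means G minor with Bb in the bass. Bb is the third of G minor (G–Bb–D), so this is first inversion.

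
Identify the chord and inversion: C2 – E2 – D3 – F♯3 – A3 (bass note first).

Reducing to letter names: C, E, D, F#, A. These stack in thirds as D–F#–A–C–E — a D dominant ninth chord.
With the seventh (C) in the bass, the chord is in third inversion.

D dominant ninth, third inversion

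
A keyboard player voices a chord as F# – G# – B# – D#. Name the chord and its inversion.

G# dominant seventh, third inversion

Reducing to letter names: F#, G#, B#, D#. These stack in thirds as G#–B#–D#–F# — a G# dominant seventh chord.
F# is the seventh of G# dominant seventh; seventh in the bass means third inversion (figured bass 4/2).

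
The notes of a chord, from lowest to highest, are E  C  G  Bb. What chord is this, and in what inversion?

C dominant seventh, first inversion

The distinct note names are E, C, G, Bb. Stacked in thirds they read C–E–G–Bb, which is a dominant seventh chord on C.
E is the third of C dominant seventh; third in the bass means first inversion (figured bass 6/5).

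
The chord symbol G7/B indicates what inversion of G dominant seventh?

G7/B means G dominant seventh with B in the bass. B is the third of G dominant seventh (G–B–D–F), so this is first inversion.

first inversion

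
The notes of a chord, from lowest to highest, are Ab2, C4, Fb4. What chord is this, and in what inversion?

The distinct note names are Ab, C, Fb. Stacked in thirds they read Fb–Ab–C, which is an augmented triad on Fb.
Ab is the third of Fb augmented; third in the bass means first inversion (figured bass 6).

Fb augmented, first inversion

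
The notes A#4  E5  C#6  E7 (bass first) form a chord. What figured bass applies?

The notes A#, E, C# stack in thirds as A#–C#–E — an A# diminished triad. The bass A# is the root, so this is root position: figured 5/3.

5/3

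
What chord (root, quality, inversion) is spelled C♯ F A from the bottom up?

F augmented, second inversion

The pitch classes C#, F, A arrange in thirds as F–A–C#: an F augmented triad.
The lowest note is C#, the fifth of the chord, so this is second inversion (figured bass 6/4).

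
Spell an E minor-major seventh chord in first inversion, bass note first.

G, B, D#, E

The chord tones are E–G–B–D#. With the third (G) lowest for first inversion: G, B, D#, E.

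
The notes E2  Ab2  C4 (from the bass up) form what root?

Reordering E, Ab, C into stacked thirds gives Ab–C–E; the bottom of that stack, Ab, is the root.

Ab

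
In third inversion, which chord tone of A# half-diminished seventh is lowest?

G#

A# half-diminished seventh is A#–C#–E–G#. Third inversion places the seventh in the bass: G#.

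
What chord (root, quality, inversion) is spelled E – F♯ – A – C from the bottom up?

F# half-diminished seventh, third inversion

The pitch classes E, F#, A, C arrange in thirds as F#–A–C–E: an F# half-diminished seventh chord.
With the seventh (E) in the bass, the chord is in third inversion (figured bass 4/2).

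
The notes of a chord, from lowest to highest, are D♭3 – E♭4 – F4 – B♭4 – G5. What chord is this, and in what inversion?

Reducing to letter names: Db, Eb, F, Bb, G. These stack in thirds as Eb–G–Bb–Db–F — an Eb dominant ninth chord.
The lowest note is Db, the seventh of the chord, so this is third inversion.

Eb dominant ninth, third inversion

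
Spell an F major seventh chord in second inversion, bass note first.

C, E, F, A

The chord tones are F–A–C–E. With the fifth (C) lowest for second inversion: C, E, F, A.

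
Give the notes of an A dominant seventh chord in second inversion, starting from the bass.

A dominant seventh is A–C#–E–G. Second inversion puts the fifth (E) in the bass, with the remaining tones above: E, G, A, C#.

E, G, A, C#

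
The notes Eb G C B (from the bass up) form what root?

C

Reordering Eb, G, C, B into stacked thirds gives C–Eb–G–B; the bottom of that stack, C, is the root.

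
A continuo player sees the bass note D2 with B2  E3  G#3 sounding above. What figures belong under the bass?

The notes D, B, E, G# stack in thirds as E–G#–B–D — an E dominant seventh chord. The bass D is the seventh, so this is third inversion: figured 4/2.

4/2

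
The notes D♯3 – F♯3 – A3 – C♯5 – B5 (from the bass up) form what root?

Reordering D#, F#, A, C#, B into stacked thirds gives B–D#–F#–A–C#; the bottom of that stack, B, is the root.

B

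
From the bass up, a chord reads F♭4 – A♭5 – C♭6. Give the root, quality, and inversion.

Fb major, root position

The distinct note names are Fb, Ab, Cb. Stacked in thirds they read Fb–Ab–Cb, which is a major triad on Fb.
Fb is the root of Fb major; root in the bass means root position (figured bass 5/3).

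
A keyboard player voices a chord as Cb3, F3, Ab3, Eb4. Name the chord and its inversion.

F half-diminished seventh, second inversion

Reducing to letter names: Cb, F, Ab, Eb. These stack in thirds as F–Ab–Cb–Eb — an F half-diminished seventh chord.
With the fifth (Cb) in the bass, the chord is in second inversion (figured bass 4/3).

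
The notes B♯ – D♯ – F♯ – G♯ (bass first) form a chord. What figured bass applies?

6/5

The notes B#, D#, F#, G# stack in thirds as G#–B#–D#–F# — a G# dominant seventh chord. The bass B# is the third, so this is first inversion: figured 6/5.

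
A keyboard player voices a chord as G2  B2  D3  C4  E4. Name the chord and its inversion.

C major ninth, second inversion

The distinct note names are G, B, D, C, E. Stacked in thirds they read C–E–G–B–D, which is a major ninth chord on C.
The lowest note is G, the fifth of the chord, so this is second inversion.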